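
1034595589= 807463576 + 227132013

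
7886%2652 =2582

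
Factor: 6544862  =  2^1*3272431^1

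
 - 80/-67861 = 80/67861 =0.00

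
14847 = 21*707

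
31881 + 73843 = 105724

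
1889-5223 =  - 3334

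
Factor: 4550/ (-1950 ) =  - 7/3=-3^( - 1 ) *7^1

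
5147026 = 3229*1594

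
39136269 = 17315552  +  21820717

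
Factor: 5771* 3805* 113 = 2481328015= 5^1*29^1*113^1*199^1*761^1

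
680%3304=680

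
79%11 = 2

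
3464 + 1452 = 4916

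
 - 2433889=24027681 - 26461570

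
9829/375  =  26 + 79/375 = 26.21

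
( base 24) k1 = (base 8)741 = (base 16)1E1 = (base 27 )HM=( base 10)481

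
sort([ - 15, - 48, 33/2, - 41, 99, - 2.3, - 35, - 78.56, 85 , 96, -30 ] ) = [ - 78.56,-48, -41, - 35, - 30, - 15, - 2.3,  33/2, 85, 96, 99] 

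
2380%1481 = 899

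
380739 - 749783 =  - 369044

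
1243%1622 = 1243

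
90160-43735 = 46425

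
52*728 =37856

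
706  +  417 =1123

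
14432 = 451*32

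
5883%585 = 33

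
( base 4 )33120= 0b1111011000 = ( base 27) 19C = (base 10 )984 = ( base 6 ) 4320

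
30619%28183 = 2436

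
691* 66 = 45606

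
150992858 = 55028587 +95964271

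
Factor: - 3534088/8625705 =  -2^3*3^ (- 1)*5^( - 1)  *  11^( - 1)*23^1*61^( - 1)*857^ ( - 1)*19207^1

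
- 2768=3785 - 6553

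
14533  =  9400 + 5133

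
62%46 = 16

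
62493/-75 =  - 20831/25 =- 833.24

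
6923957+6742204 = 13666161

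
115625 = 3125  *37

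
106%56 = 50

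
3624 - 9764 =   -  6140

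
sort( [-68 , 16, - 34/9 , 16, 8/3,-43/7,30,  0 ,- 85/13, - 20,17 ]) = [ - 68, - 20, - 85/13,-43/7, - 34/9, 0,8/3,16, 16,17, 30]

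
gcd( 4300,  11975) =25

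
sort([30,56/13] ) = [56/13, 30]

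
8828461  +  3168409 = 11996870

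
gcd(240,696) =24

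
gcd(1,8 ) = 1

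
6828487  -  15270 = 6813217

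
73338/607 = 120 + 498/607 = 120.82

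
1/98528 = 1/98528 = 0.00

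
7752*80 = 620160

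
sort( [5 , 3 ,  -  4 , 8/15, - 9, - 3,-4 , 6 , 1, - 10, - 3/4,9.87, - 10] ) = [  -  10 , - 10, - 9 , - 4, - 4, - 3, - 3/4, 8/15,  1 , 3, 5 , 6,  9.87] 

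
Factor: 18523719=3^2 * 2058191^1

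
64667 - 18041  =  46626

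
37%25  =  12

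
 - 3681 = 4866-8547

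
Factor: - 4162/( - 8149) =2^1*29^( - 1)*281^( - 1)*2081^1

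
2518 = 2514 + 4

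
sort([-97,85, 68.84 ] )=[ - 97,68.84, 85]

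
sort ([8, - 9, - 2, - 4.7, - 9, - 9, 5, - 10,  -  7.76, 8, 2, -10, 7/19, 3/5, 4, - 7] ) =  [-10, - 10,-9, - 9, - 9, - 7.76,  -  7, - 4.7, - 2 , 7/19 , 3/5,2,4,5,8, 8]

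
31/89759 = 31/89759= 0.00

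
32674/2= 16337 = 16337.00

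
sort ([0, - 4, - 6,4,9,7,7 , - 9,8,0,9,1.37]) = [ -9,-6, - 4,0, 0,1.37, 4, 7,7, 8,9, 9]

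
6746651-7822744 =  - 1076093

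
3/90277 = 3/90277 = 0.00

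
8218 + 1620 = 9838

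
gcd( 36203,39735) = 883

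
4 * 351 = 1404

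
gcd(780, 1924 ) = 52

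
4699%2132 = 435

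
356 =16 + 340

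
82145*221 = 18154045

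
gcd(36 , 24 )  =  12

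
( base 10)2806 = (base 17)9C1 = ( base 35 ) 2A6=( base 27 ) 3MP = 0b101011110110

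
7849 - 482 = 7367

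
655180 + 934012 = 1589192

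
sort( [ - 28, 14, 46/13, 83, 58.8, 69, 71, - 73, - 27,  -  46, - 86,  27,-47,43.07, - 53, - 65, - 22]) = [  -  86,-73, - 65, - 53, - 47 , - 46, - 28, - 27, - 22, 46/13 , 14, 27, 43.07, 58.8, 69, 71, 83]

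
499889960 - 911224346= - 411334386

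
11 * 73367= 807037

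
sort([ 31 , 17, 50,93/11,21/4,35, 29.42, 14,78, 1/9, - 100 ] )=[-100, 1/9, 21/4, 93/11, 14,17, 29.42,  31,35, 50,78]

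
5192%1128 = 680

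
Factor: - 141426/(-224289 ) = 2^1 * 3^1*13^ (  -  1)*  71^(-1) * 97^1 = 582/923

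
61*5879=358619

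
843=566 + 277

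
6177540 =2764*2235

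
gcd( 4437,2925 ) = 9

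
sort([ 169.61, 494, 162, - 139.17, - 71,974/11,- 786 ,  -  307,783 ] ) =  [ - 786, - 307,-139.17, - 71 , 974/11,162, 169.61,  494,  783 ] 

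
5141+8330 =13471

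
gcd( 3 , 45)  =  3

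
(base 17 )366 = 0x3CF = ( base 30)12F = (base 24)1gf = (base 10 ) 975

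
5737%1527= 1156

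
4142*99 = 410058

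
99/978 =33/326 =0.10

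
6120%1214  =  50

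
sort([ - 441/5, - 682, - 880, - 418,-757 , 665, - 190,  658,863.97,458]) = [ - 880,-757, - 682, - 418, - 190, - 441/5, 458,  658, 665,863.97]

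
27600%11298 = 5004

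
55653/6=9275  +  1/2 = 9275.50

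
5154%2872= 2282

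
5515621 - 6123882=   -  608261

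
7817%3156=1505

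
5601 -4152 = 1449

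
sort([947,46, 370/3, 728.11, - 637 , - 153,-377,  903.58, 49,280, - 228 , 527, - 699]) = [ - 699, - 637, -377, - 228, - 153, 46, 49,370/3 , 280,527,728.11,  903.58, 947]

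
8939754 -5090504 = 3849250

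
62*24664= 1529168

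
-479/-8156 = 479/8156 = 0.06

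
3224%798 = 32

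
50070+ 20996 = 71066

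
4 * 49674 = 198696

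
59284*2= 118568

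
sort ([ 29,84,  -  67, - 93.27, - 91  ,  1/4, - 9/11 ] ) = [ - 93.27,  -  91, - 67, - 9/11 , 1/4,29,84]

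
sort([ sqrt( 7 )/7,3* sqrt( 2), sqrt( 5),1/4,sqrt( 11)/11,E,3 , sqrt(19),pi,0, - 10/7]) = [ - 10/7,0, 1/4, sqrt( 11 ) /11,sqrt(7 ) /7,sqrt( 5),E, 3,pi , 3*sqrt( 2),sqrt( 19)] 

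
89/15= 5+14/15 = 5.93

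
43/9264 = 43/9264 = 0.00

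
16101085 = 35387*455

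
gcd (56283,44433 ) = 3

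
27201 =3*9067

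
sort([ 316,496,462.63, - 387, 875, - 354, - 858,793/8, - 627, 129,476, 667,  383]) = [ - 858, - 627, - 387,-354, 793/8, 129, 316,  383,  462.63,  476,496, 667,  875]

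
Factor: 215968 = 2^5*17^1*397^1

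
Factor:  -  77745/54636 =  - 2^( - 2 )*5^1*29^(-1)*71^1*73^1*157^( - 1) = - 25915/18212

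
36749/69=36749/69=532.59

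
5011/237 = 5011/237=21.14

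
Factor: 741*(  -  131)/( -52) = 2^( - 2) * 3^1 * 19^1 * 131^1 = 7467/4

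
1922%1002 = 920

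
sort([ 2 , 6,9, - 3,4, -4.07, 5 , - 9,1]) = [ - 9 ,-4.07,  -  3, 1, 2, 4,  5,6,9] 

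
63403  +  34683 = 98086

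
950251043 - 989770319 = -39519276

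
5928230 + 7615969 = 13544199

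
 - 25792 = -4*6448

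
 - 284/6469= - 1 + 6185/6469 =- 0.04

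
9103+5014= 14117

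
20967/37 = 566 + 25/37   =  566.68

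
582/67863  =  194/22621 = 0.01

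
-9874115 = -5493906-4380209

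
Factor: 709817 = 709817^1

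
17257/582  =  17257/582 = 29.65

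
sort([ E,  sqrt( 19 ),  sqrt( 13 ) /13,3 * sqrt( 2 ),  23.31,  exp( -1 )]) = [ sqrt(13 )/13,exp(-1 ), E,3  *sqrt( 2), sqrt(19 ),23.31]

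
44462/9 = 4940+ 2/9= 4940.22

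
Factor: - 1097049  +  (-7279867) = - 8376916 = -2^2  *  43^1 * 113^1*431^1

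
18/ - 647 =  - 1 + 629/647=- 0.03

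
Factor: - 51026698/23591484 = -25513349/11795742 = - 2^( - 1)*3^(-2)*7^( - 1) * 179^( - 1)*523^( - 1 )*25513349^1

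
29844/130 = 229 + 37/65 = 229.57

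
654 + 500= 1154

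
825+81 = 906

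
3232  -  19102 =-15870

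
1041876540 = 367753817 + 674122723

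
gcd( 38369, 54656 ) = 61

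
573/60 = 9+11/20  =  9.55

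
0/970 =0  =  0.00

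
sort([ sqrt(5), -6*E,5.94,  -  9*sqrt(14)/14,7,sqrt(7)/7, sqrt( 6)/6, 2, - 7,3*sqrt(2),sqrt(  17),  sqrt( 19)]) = [ - 6 * E, - 7, - 9*sqrt( 14)/14,sqrt( 7)/7,sqrt (6 ) /6 , 2, sqrt(5),sqrt(17),3 * sqrt(2), sqrt( 19),5.94, 7]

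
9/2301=3/767 = 0.00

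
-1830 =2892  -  4722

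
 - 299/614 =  - 1 + 315/614  =  - 0.49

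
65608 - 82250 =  -16642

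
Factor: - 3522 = -2^1*3^1*587^1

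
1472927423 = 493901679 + 979025744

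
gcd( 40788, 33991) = 1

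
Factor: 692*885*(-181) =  - 2^2*3^1*5^1*59^1*173^1*181^1 = -110848020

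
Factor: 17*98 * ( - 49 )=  - 2^1*7^4*17^1 = -81634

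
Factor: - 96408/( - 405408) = 39/164 =2^ (-2 )*3^1*13^1*41^ ( - 1)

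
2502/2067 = 834/689=1.21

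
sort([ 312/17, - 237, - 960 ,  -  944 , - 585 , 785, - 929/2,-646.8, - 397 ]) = [ -960,  -  944, - 646.8,-585,-929/2 , - 397 , - 237, 312/17, 785] 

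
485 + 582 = 1067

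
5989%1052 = 729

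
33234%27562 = 5672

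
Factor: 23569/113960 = 91/440 = 2^( - 3 )*5^( - 1 )*7^1* 11^( - 1) *13^1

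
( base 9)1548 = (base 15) 538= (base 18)3b8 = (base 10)1178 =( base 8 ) 2232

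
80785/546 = 147 + 523/546  =  147.96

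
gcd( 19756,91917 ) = 1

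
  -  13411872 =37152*(-361)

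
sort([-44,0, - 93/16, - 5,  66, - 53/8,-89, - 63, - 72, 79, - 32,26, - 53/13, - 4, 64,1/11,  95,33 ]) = [  -  89, - 72, - 63,  -  44, - 32, - 53/8, - 93/16, - 5, - 53/13, - 4, 0  ,  1/11,26,  33,64,  66 , 79,95]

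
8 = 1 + 7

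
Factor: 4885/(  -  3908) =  - 2^(-2)*5^1 = - 5/4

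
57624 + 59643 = 117267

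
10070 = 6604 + 3466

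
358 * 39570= 14166060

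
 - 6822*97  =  -661734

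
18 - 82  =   - 64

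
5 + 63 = 68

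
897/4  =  224 + 1/4 = 224.25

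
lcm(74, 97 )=7178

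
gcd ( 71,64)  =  1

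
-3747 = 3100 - 6847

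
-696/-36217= 696/36217 = 0.02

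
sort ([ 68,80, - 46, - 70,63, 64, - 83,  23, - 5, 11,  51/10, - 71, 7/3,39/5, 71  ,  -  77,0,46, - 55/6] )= [-83,-77, - 71, - 70,-46, - 55/6, - 5, 0, 7/3,  51/10,39/5,11, 23, 46, 63, 64, 68, 71, 80]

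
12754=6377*2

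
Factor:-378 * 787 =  - 2^1*3^3*7^1*787^1 = -  297486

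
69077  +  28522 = 97599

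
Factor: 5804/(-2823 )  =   - 2^2*3^( - 1) * 941^( - 1 ) * 1451^1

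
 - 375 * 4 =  - 1500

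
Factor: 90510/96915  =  862/923 =2^1 * 13^(-1)*71^(  -  1) *431^1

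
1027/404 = 2+219/404 = 2.54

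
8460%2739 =243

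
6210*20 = 124200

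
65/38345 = 13/7669 = 0.00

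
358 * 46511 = 16650938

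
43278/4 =10819 + 1/2 = 10819.50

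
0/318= 0 = 0.00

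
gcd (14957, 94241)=1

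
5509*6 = 33054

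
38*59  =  2242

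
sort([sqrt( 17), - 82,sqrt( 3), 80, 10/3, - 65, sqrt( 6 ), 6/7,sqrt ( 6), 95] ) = [ - 82,  -  65,6/7,sqrt( 3), sqrt(  6), sqrt( 6), 10/3,sqrt(17 ), 80,95]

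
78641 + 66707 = 145348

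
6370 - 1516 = 4854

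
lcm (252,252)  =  252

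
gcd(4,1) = 1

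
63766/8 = 31883/4 = 7970.75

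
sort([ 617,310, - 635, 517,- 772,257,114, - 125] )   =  [-772,- 635,-125,114,257, 310,517,617 ] 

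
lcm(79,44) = 3476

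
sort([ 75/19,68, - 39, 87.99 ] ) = [ - 39 , 75/19, 68,87.99 ] 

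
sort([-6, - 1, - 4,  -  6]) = [-6, - 6,-4, - 1]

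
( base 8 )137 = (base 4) 1133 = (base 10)95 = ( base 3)10112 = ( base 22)47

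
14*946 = 13244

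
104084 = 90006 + 14078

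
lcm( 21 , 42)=42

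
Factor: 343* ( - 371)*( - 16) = 2036048   =  2^4*7^4*53^1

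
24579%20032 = 4547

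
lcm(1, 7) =7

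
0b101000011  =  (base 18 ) HH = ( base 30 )AN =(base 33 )9Q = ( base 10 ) 323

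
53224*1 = 53224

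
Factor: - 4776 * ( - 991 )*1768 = 2^6*3^1*13^1  *  17^1*199^1* 991^1 =8367972288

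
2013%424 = 317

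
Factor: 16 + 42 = 2^1 * 29^1 = 58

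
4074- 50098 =-46024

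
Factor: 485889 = 3^1* 149^1*1087^1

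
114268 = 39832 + 74436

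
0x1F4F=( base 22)GC7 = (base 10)8015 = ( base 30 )8r5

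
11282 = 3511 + 7771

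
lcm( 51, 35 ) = 1785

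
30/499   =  30/499 = 0.06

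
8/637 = 8/637  =  0.01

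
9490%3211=3068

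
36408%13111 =10186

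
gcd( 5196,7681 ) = 1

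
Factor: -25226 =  - 2^1*12613^1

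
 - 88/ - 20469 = 88/20469 = 0.00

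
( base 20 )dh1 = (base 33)52u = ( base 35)4IB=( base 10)5541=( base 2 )1010110100101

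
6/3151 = 6/3151 = 0.00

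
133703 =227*589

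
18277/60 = 18277/60 =304.62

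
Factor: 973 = 7^1*139^1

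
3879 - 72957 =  - 69078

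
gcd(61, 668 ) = 1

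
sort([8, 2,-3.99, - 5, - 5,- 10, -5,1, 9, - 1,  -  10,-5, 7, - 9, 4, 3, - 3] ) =[ - 10, - 10, - 9, - 5,-5, - 5, - 5, - 3.99, - 3, - 1, 1, 2, 3, 4, 7, 8,9] 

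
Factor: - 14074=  - 2^1*31^1*227^1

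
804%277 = 250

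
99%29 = 12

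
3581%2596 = 985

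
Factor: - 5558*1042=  - 5791436 = - 2^2*7^1*397^1*521^1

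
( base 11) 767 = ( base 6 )4132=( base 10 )920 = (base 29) 12L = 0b1110011000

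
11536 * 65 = 749840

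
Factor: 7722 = 2^1*3^3 * 11^1*  13^1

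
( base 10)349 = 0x15d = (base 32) AT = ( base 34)A9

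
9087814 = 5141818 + 3945996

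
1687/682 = 2 + 323/682 = 2.47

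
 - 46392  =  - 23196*2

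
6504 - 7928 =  - 1424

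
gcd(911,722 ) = 1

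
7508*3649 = 27396692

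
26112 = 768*34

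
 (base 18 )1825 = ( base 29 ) A1Q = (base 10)8465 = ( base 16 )2111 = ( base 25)ddf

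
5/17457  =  5/17457 = 0.00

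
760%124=16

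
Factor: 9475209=3^2*1052801^1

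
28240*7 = 197680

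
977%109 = 105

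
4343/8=4343/8 = 542.88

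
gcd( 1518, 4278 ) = 138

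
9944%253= 77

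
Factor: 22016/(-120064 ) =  - 2^1*7^( - 1)*43^1 * 67^( - 1 ) = - 86/469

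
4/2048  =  1/512  =  0.00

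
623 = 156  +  467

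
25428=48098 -22670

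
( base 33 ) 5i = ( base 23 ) 7m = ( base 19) 9c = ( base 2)10110111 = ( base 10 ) 183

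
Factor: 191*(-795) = -151845 =-3^1 * 5^1 * 53^1 * 191^1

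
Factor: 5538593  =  283^1*19571^1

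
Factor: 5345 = 5^1*1069^1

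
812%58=0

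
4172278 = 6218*671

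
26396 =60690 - 34294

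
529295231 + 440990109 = 970285340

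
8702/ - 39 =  - 224 + 34/39 =- 223.13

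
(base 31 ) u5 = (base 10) 935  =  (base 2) 1110100111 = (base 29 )137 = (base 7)2504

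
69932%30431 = 9070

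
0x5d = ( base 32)2t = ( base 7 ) 162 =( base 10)93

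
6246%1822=780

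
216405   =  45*4809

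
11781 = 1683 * 7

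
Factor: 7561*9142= 69122662   =  2^1*7^1*653^1*7561^1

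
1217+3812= 5029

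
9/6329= 9/6329  =  0.00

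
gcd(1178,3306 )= 38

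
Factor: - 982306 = -2^1*13^1*37781^1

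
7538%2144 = 1106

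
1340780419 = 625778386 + 715002033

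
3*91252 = 273756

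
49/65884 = 7/9412 =0.00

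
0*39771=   0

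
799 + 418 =1217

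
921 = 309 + 612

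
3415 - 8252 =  - 4837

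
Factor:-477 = -3^2 * 53^1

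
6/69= 2/23 = 0.09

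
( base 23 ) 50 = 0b1110011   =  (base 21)5a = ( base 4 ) 1303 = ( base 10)115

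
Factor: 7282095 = 3^1*5^1*257^1*1889^1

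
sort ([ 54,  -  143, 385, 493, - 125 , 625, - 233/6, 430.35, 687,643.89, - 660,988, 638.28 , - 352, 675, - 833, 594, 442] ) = [  -  833, - 660,-352,  -  143, - 125, - 233/6, 54 , 385,430.35,442,493,594,625,638.28,643.89,  675,687,  988] 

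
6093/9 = 677 =677.00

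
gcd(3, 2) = 1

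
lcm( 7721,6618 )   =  46326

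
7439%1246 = 1209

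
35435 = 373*95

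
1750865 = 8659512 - 6908647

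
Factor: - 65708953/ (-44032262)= 2^(-1 )*23^1 *103^1 * 27737^1*22016131^(-1 ) 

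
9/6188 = 9/6188=0.00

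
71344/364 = 196 = 196.00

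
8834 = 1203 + 7631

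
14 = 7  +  7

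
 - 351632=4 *(- 87908)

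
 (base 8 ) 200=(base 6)332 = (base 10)128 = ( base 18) 72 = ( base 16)80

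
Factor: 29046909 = 3^1*9682303^1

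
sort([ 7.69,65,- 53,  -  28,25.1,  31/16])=[ - 53, - 28, 31/16, 7.69,25.1, 65]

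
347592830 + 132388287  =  479981117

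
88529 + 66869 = 155398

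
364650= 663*550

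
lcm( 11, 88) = 88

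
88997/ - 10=  -  8900+3/10=- 8899.70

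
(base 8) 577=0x17F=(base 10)383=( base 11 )319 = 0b101111111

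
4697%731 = 311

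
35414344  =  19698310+15716034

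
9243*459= 4242537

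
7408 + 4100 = 11508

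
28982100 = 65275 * 444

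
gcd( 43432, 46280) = 712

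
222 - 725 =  - 503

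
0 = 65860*0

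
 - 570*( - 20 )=11400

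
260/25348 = 65/6337 = 0.01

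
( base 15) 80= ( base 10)120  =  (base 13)93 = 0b1111000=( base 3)11110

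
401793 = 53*7581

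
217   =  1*217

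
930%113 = 26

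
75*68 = 5100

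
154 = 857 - 703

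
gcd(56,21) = 7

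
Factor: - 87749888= - 2^8*127^1*2699^1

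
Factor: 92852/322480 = 2^(- 2)*5^(-1)*29^( - 1 )*167^1 = 167/580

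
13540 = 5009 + 8531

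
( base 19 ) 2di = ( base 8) 1733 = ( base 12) 6a3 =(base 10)987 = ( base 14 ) 507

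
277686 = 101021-  -  176665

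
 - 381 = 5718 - 6099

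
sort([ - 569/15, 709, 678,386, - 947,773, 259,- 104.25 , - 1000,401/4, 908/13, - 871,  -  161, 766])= [ -1000,- 947, - 871, - 161, - 104.25 , - 569/15, 908/13, 401/4,259, 386, 678, 709,766, 773]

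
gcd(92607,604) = 1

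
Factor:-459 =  - 3^3*17^1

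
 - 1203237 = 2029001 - 3232238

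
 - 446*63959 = -28525714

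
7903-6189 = 1714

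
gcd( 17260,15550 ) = 10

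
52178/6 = 8696 + 1/3  =  8696.33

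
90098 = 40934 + 49164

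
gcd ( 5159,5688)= 1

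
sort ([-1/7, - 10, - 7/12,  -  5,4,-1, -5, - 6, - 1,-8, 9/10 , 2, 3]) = [ - 10,- 8, - 6,-5,  -  5, - 1,-1,-7/12,- 1/7,9/10, 2,3, 4 ]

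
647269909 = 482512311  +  164757598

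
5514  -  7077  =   - 1563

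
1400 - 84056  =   - 82656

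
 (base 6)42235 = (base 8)13117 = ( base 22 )BHD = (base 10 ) 5711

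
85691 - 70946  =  14745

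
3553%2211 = 1342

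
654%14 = 10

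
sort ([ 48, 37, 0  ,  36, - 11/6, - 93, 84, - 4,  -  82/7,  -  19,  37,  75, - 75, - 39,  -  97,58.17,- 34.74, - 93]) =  [ - 97, -93, - 93, - 75, - 39, - 34.74 , -19, -82/7,-4, - 11/6, 0,  36,37, 37,  48, 58.17, 75,84 ] 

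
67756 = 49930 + 17826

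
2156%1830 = 326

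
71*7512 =533352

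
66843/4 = 16710 + 3/4  =  16710.75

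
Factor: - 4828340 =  - 2^2*5^1*11^1*17^1 * 1291^1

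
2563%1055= 453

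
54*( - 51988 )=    - 2807352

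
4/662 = 2/331 = 0.01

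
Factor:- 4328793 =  - 3^2*7^1*68711^1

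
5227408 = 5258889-31481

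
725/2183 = 725/2183 = 0.33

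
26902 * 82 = 2205964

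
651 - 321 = 330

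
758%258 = 242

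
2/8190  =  1/4095=0.00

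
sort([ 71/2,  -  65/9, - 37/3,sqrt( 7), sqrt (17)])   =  [-37/3, - 65/9, sqrt( 7),sqrt( 17 ), 71/2] 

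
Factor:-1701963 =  - 3^2*19^1*37^1*269^1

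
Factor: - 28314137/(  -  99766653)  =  3^( - 1)*7^ ( - 1)*41^( - 1 ) *53^1*115873^ ( - 1)*534229^1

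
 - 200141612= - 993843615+793702003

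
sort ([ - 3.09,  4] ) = [-3.09, 4 ]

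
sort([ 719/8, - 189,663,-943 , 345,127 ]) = [ - 943, - 189, 719/8, 127, 345, 663 ] 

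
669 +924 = 1593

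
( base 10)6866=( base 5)204431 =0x1ad2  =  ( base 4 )1223102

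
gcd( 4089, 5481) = 87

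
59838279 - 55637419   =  4200860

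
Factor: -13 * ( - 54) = 702 = 2^1  *  3^3*13^1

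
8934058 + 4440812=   13374870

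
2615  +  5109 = 7724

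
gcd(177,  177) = 177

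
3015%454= 291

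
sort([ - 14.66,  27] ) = [ - 14.66,27 ]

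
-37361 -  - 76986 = 39625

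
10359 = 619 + 9740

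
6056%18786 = 6056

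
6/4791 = 2/1597 =0.00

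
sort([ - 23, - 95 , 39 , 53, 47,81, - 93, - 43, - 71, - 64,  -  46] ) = [ - 95,-93, - 71 , - 64, - 46 , - 43, - 23, 39, 47,53,81]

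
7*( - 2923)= -20461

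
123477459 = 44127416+79350043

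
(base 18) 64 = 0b1110000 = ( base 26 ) 48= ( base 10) 112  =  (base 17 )6A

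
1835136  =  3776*486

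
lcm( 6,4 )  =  12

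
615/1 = 615 = 615.00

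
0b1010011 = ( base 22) 3h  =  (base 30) 2n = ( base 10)83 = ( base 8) 123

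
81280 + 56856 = 138136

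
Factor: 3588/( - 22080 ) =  - 2^( - 4 )*5^( - 1 )*13^1 = - 13/80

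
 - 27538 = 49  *(-562 ) 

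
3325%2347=978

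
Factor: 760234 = 2^1 *380117^1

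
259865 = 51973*5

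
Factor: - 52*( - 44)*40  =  91520 = 2^7*5^1*11^1*13^1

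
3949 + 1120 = 5069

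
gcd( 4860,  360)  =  180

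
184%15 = 4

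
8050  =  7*1150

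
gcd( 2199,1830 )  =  3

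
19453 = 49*397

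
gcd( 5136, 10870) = 2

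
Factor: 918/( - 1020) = - 2^( - 1)*3^2*5^( - 1) = - 9/10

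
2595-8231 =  - 5636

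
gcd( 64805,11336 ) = 13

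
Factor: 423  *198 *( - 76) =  - 2^3*3^4*11^1*19^1*47^1 = - 6365304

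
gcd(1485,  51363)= 9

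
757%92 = 21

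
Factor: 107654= 2^1*19^1*2833^1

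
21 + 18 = 39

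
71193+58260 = 129453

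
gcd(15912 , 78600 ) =24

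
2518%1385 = 1133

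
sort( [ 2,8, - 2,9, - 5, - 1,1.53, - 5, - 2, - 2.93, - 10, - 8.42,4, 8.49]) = [-10, - 8.42,-5, - 5, - 2.93, - 2, - 2, -1 , 1.53, 2,4,8,  8.49 , 9]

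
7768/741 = 7768/741 = 10.48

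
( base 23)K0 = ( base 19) 154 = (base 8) 714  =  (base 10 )460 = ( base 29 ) FP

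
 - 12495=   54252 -66747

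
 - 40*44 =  - 1760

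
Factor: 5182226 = 2^1*7^1*370159^1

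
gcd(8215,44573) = 53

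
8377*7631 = 63924887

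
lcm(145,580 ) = 580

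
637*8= 5096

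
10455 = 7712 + 2743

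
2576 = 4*644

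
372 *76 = 28272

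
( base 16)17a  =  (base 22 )h4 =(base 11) 314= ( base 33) BF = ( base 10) 378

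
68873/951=72 + 401/951 = 72.42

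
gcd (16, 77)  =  1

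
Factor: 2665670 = 2^1 * 5^1*7^1*113^1*337^1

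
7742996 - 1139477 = 6603519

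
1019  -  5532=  - 4513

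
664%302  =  60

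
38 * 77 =2926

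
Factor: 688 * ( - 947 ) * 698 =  - 454772128 = -  2^5 * 43^1 * 349^1 * 947^1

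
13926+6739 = 20665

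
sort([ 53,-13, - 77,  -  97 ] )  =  [ - 97, -77, - 13,53 ] 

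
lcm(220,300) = 3300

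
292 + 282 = 574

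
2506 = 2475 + 31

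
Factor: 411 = 3^1*137^1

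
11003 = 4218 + 6785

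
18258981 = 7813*2337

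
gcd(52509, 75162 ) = 3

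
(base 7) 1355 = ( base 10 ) 530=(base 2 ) 1000010010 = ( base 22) 122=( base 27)JH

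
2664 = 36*74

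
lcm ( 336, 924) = 3696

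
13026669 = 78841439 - 65814770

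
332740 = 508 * 655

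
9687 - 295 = 9392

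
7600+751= 8351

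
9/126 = 1/14  =  0.07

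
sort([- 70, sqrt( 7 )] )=[ - 70,sqrt( 7) ]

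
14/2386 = 7/1193 = 0.01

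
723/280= 2 + 163/280 = 2.58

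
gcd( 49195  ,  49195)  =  49195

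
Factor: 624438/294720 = 339/160 = 2^( - 5 )*3^1*5^( -1 )*113^1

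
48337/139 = 347  +  104/139=347.75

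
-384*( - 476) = 182784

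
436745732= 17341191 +419404541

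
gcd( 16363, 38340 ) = 1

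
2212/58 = 1106/29  =  38.14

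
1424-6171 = -4747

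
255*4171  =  1063605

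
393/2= 196 + 1/2 = 196.50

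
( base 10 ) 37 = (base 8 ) 45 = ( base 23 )1e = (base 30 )17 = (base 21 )1G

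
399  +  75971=76370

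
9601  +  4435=14036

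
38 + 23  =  61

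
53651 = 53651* 1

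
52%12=4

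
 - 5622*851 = -4784322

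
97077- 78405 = 18672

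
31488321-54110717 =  -22622396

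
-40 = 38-78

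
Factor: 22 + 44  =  2^1*3^1 *11^1 = 66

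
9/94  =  9/94= 0.10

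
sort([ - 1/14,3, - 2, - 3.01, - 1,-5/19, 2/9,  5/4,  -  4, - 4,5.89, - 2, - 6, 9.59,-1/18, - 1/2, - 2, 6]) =[-6,-4, - 4, - 3.01,  -  2,-2,-2,- 1,-1/2,- 5/19,-1/14, - 1/18, 2/9, 5/4,3  ,  5.89, 6,  9.59]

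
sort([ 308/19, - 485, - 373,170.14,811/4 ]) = [ - 485,- 373 , 308/19,170.14,811/4]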